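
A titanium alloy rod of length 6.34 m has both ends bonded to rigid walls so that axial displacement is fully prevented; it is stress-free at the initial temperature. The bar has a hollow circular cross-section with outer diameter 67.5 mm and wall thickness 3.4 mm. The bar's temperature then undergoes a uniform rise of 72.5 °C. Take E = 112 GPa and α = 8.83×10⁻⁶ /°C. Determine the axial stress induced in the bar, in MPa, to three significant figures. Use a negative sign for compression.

Free thermal expansion αLΔT = 8.83e-6 · 6340 · 72.5 = 4.059 mm.
The walls impose strain ε = −(4.059)/6340 = -6.4017e-04; σ = Eε = 112000 · -6.4017e-04 = -71.7 MPa.

-71.7 MPa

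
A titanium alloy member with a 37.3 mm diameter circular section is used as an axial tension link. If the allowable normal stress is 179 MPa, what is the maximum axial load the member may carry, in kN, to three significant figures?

A = 1093 mm².
P_max = σ_allow · A = 179 · 1093 = 195600 N = 195.6 kN.

196 kN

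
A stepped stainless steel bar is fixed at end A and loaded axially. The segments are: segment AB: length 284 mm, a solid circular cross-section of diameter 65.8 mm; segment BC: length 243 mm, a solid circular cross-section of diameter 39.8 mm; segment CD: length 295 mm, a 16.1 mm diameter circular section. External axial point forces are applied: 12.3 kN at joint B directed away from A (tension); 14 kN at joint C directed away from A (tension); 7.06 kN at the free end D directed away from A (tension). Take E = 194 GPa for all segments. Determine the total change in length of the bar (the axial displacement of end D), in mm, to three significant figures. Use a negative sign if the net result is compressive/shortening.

0.0883 mm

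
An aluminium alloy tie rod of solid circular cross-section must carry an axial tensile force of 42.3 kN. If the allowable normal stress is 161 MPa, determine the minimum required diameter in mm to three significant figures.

18.3 mm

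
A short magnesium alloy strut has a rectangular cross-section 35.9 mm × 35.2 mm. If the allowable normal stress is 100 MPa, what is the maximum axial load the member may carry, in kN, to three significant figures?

126 kN

A = 1264 mm².
P_max = σ_allow · A = 100 · 1264 = 126400 N = 126.4 kN.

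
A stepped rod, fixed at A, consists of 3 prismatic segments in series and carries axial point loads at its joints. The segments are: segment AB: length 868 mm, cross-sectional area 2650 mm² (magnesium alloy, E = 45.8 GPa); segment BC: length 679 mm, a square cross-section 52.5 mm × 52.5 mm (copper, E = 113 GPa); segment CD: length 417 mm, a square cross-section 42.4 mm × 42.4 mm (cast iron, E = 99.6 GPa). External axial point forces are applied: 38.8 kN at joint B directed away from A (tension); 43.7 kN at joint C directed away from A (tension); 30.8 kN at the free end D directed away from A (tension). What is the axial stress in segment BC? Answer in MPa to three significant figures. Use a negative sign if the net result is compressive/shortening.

27.0 MPa

Internal axial forces (sectioning from the free end, tension +): N_CD = 30.8 kN, N_BC = 74.5 kN, N_AB = 113.3 kN.
A_BC = 2756 mm².
σ_BC = N_BC/A_BC = 74500/2756 = 27.03 MPa.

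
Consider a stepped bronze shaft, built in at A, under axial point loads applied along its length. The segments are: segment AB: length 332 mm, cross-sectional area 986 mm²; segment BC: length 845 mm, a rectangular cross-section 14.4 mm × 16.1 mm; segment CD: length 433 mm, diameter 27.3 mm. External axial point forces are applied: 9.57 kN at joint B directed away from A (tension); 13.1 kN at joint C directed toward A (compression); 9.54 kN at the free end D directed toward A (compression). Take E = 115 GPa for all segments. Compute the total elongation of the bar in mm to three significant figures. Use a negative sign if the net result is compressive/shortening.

Internal axial forces (sectioning from the free end, tension +): N_CD = -9.54 kN, N_BC = -22.64 kN, N_AB = -13.07 kN.
A_BC = 231.8 mm².
A_CD = 585.3 mm².
δ_AB = -13070·332/(986·115000) = -0.03827 mm
δ_BC = -22640·845/(231.8·115000) = -0.7175 mm
δ_CD = -9540·433/(585.3·115000) = -0.06137 mm
δ = Σδ_i = -0.8172 mm.

-0.817 mm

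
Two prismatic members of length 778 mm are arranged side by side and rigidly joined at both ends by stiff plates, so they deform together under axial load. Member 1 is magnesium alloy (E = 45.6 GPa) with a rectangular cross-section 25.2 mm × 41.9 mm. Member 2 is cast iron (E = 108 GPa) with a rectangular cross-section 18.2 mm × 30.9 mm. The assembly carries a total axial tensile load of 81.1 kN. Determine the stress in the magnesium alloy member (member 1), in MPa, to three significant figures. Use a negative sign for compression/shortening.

A_1 = 1056 mm².
A_2 = 562.4 mm².
Equal strain + equilibrium ⇒ each member carries load in proportion to AE: A₁E₁ = 48150000 N, A₂E₂ = 60740000 N, ΣAE = 108900000 N.
σ₁ = P·E₁/ΣAE = 81100·45600/108900000 = 33.96 MPa.

34.0 MPa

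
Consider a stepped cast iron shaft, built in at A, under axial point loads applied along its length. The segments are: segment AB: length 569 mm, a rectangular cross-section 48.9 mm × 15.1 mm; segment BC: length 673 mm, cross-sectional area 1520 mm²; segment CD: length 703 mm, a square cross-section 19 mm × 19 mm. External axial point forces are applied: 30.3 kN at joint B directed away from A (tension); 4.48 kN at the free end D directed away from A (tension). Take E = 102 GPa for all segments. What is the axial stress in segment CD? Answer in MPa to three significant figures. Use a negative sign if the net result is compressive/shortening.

12.4 MPa

Internal axial forces (sectioning from the free end, tension +): N_CD = 4.48 kN, N_BC = 4.48 kN, N_AB = 34.78 kN.
A_CD = 361 mm².
σ_CD = N_CD/A_CD = 4480/361 = 12.41 MPa.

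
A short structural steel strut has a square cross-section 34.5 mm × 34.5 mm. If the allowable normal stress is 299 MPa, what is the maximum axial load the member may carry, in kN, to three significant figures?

356 kN

A = 1190 mm².
P_max = σ_allow · A = 299 · 1190 = 355900 N = 355.9 kN.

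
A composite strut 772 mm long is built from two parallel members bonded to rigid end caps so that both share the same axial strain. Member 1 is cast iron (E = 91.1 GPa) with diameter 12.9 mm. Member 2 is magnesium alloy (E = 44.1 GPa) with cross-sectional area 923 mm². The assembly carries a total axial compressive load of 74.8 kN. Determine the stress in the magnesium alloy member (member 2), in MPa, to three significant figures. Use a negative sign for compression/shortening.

A_1 = 130.7 mm².
Equal strain + equilibrium ⇒ each member carries load in proportion to AE: A₁E₁ = 11910000 N, A₂E₂ = 40700000 N, ΣAE = 52610000 N.
σ₂ = P·E₂/ΣAE = -74800·44100/52610000 = -62.7 MPa.

-62.7 MPa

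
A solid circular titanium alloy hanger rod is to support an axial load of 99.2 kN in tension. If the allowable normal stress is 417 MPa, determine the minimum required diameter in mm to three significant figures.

17.4 mm

Required area A ≥ P/σ_allow = 99200/417 = 237.9 mm².
For a solid circular section, d ≥ √(4A/π) = 17.4 mm.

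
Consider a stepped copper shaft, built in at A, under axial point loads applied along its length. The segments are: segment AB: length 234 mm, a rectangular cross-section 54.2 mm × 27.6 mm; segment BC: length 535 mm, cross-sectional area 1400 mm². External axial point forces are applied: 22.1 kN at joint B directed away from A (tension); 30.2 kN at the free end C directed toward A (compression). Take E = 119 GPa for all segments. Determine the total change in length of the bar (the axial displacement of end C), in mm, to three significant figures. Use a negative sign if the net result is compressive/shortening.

Internal axial forces (sectioning from the free end, tension +): N_BC = -30.2 kN, N_AB = -8.1 kN.
A_AB = 1496 mm².
δ_AB = -8100·234/(1496·119000) = -0.01065 mm
δ_BC = -30200·535/(1400·119000) = -0.09698 mm
δ = Σδ_i = -0.1076 mm.

-0.108 mm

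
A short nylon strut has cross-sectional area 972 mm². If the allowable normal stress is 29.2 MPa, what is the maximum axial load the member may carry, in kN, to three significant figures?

P_max = σ_allow · A = 29.2 · 972 = 28380 N = 28.38 kN.

28.4 kN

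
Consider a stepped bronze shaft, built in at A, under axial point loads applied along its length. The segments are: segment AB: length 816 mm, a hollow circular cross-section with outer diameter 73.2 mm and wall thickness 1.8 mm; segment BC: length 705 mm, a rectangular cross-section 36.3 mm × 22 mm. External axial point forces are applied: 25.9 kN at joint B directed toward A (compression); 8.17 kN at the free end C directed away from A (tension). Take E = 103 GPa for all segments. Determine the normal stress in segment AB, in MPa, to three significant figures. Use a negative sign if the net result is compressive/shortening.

-43.9 MPa

Internal axial forces (sectioning from the free end, tension +): N_BC = 8.17 kN, N_AB = -17.73 kN.
A_AB = 403.8 mm².
σ_AB = N_AB/A_AB = -17730/403.8 = -43.91 MPa.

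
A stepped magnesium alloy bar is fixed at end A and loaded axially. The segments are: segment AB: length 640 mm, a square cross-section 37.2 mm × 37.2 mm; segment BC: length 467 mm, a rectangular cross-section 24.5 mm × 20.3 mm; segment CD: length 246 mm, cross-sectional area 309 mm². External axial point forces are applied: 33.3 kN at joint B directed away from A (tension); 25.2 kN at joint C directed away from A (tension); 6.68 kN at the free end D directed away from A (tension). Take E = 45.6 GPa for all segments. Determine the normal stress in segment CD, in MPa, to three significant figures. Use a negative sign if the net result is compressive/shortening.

Internal axial forces (sectioning from the free end, tension +): N_CD = 6.68 kN, N_BC = 31.88 kN, N_AB = 65.18 kN.
σ_CD = N_CD/A_CD = 6680/309 = 21.62 MPa.

21.6 MPa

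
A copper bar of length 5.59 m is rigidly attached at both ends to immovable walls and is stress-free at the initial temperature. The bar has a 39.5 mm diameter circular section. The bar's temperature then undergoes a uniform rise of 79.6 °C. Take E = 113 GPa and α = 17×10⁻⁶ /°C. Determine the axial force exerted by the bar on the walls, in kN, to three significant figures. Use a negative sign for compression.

Free thermal expansion αLΔT = 17e-6 · 5590 · 79.6 = 7.564 mm.
The walls impose strain ε = −(7.564)/5590 = -1.3532e-03; σ = Eε = 113000 · -1.3532e-03 = -152.9 MPa.
Wall reaction R = σ·A = -152.9·1225 = -187400 N = -187.4 kN.

-187 kN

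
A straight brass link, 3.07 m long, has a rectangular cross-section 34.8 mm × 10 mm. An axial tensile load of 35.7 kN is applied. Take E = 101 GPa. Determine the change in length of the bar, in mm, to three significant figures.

3.12 mm

A = 348 mm².
δ_mech = NL/(AE) = 35700·3070/(348·101000) = 3.118 mm.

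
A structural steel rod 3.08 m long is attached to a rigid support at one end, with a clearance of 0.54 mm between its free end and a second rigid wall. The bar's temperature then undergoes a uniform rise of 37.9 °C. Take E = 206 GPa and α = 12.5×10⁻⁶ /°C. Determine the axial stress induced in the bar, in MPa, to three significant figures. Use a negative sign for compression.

-61.5 MPa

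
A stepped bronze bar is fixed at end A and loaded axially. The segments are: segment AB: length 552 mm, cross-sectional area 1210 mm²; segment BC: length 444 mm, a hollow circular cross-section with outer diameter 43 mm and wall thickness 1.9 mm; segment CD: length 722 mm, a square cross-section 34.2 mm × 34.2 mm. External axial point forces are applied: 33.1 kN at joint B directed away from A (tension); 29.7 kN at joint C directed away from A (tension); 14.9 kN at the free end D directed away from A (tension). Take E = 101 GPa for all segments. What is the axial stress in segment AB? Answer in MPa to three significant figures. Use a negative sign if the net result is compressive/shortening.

Internal axial forces (sectioning from the free end, tension +): N_CD = 14.9 kN, N_BC = 44.6 kN, N_AB = 77.7 kN.
σ_AB = N_AB/A_AB = 77700/1210 = 64.21 MPa.

64.2 MPa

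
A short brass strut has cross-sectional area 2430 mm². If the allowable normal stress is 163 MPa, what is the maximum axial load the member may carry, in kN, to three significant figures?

396 kN

P_max = σ_allow · A = 163 · 2430 = 396100 N = 396.1 kN.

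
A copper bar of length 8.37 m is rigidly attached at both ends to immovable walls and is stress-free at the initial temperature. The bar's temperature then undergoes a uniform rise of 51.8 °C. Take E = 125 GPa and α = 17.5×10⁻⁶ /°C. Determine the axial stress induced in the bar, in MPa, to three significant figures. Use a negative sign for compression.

-113 MPa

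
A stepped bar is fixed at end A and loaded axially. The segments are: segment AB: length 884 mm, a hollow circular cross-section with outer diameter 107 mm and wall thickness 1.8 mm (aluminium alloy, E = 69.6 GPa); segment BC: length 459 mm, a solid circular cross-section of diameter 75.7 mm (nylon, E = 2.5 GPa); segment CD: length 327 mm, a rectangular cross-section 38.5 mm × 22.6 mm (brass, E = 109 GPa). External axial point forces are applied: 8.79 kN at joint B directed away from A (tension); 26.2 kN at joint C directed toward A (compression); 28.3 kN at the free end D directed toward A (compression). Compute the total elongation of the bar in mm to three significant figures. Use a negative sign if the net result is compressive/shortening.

-3.30 mm

Internal axial forces (sectioning from the free end, tension +): N_CD = -28.3 kN, N_BC = -54.5 kN, N_AB = -45.71 kN.
A_AB = 594.9 mm².
A_BC = 4501 mm².
A_CD = 870.1 mm².
δ_AB = -45710·884/(594.9·69600) = -0.9759 mm
δ_BC = -54500·459/(4501·2500) = -2.223 mm
δ_CD = -28300·327/(870.1·109000) = -0.09757 mm
δ = Σδ_i = -3.297 mm.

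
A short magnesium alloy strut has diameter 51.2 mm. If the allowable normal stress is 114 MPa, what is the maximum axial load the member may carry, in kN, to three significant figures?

A = 2059 mm².
P_max = σ_allow · A = 114 · 2059 = 234700 N = 234.7 kN.

235 kN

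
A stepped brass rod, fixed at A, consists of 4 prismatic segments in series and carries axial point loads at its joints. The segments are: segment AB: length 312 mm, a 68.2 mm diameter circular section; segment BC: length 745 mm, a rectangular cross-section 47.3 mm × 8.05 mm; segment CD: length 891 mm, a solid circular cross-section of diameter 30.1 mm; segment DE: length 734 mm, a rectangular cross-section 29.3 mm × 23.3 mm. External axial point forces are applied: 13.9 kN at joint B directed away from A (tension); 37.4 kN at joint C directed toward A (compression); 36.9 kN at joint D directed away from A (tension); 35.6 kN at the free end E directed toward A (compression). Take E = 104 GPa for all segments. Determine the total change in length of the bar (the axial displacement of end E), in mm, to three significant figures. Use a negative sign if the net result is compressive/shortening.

Internal axial forces (sectioning from the free end, tension +): N_DE = -35.6 kN, N_CD = 1.3 kN, N_BC = -36.1 kN, N_AB = -22.2 kN.
A_AB = 3653 mm².
A_BC = 380.8 mm².
A_CD = 711.6 mm².
A_DE = 682.7 mm².
δ_AB = -22200·312/(3653·104000) = -0.01823 mm
δ_BC = -36100·745/(380.8·104000) = -0.6792 mm
δ_CD = 1300·891/(711.6·104000) = 0.01565 mm
δ_DE = -35600·734/(682.7·104000) = -0.368 mm
δ = Σδ_i = -1.05 mm.

-1.05 mm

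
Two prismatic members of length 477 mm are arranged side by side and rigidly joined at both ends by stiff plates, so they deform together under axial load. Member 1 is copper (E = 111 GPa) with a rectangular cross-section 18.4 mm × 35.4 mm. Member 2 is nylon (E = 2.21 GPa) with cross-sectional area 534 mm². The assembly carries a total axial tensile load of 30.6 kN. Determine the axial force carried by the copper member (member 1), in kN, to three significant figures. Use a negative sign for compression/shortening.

A_1 = 651.4 mm².
Equal strain + equilibrium ⇒ each member carries load in proportion to AE: A₁E₁ = 72300000 N, A₂E₂ = 1180000 N, ΣAE = 73480000 N.
F₁ = P·A₁E₁/ΣAE = 30600·72300000/73480000 = 30110 N.

30.1 kN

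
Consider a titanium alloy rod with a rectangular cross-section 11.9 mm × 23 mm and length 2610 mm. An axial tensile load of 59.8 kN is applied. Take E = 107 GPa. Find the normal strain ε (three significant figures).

A = 273.7 mm².
σ = N/A = 218.5 MPa; ε = σ/E = 218.5/107000 = 2.042e-03.

0.00204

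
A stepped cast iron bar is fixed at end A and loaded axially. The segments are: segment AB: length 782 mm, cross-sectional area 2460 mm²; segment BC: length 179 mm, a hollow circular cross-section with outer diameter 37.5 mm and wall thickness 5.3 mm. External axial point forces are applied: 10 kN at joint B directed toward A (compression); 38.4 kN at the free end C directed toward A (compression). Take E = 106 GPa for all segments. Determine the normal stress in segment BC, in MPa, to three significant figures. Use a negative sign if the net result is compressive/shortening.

Internal axial forces (sectioning from the free end, tension +): N_BC = -38.4 kN, N_AB = -48.4 kN.
A_BC = 536.1 mm².
σ_BC = N_BC/A_BC = -38400/536.1 = -71.62 MPa.

-71.6 MPa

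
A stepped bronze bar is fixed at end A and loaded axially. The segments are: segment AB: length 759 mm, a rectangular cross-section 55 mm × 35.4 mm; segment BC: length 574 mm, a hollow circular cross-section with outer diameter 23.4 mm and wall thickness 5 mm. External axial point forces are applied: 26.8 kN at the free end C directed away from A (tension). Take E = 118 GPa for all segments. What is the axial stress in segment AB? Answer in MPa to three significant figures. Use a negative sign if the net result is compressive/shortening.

Internal axial forces (sectioning from the free end, tension +): N_BC = 26.8 kN, N_AB = 26.8 kN.
A_AB = 1947 mm².
σ_AB = N_AB/A_AB = 26800/1947 = 13.76 MPa.

13.8 MPa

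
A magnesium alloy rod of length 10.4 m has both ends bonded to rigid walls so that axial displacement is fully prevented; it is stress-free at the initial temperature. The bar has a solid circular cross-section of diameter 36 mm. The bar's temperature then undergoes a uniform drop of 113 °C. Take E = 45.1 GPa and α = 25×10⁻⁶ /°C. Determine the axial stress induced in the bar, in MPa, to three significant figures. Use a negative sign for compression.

Free thermal expansion αLΔT = 25e-6 · 10400 · -113 = -29.38 mm.
The walls impose strain ε = −(-29.38)/10400 = 2.8250e-03; σ = Eε = 45100 · 2.8250e-03 = 127.4 MPa.

127 MPa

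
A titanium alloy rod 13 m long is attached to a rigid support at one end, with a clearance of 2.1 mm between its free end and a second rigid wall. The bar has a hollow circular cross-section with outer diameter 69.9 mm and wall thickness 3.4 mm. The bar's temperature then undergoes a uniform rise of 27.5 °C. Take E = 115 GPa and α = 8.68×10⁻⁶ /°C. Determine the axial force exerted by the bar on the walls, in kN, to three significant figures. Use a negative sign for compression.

-6.30 kN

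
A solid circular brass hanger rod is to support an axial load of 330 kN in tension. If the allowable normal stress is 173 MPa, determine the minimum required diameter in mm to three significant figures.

Required area A ≥ P/σ_allow = 330000/173 = 1908 mm².
For a solid circular section, d ≥ √(4A/π) = 49.28 mm.

49.3 mm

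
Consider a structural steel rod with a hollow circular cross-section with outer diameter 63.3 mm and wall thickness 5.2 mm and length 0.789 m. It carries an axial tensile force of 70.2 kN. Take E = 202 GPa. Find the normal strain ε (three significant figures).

A = 949.1 mm².
σ = N/A = 73.96 MPa; ε = σ/E = 73.96/202000 = 3.661e-04.

3.66e-04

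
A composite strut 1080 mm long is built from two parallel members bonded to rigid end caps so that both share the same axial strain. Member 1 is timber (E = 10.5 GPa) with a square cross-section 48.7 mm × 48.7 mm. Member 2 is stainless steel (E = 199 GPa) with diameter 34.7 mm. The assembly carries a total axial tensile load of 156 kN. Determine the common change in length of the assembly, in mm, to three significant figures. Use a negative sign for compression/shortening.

0.791 mm

A_1 = 2372 mm².
A_2 = 945.7 mm².
Equal strain + equilibrium ⇒ each member carries load in proportion to AE: A₁E₁ = 24900000 N, A₂E₂ = 188200000 N, ΣAE = 213100000 N.
δ = PL/ΣAE = 156000·1080/213100000 = 0.7906 mm.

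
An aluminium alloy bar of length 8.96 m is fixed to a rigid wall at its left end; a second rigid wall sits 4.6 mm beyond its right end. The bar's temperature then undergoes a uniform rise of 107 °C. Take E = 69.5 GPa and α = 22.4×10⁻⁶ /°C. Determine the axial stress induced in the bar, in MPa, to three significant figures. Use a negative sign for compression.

Free thermal expansion αLΔT = 22.4e-6 · 8960 · 107 = 21.48 mm.
The walls engage after the gap closes; constrained expansion = 21.48 − 4.6 = 16.88 mm.
The walls impose strain ε = −(16.88)/8960 = -1.8834e-03; σ = Eε = 69500 · -1.8834e-03 = -130.9 MPa.

-131 MPa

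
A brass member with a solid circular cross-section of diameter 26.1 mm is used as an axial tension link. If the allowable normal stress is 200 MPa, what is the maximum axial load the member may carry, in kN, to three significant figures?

107 kN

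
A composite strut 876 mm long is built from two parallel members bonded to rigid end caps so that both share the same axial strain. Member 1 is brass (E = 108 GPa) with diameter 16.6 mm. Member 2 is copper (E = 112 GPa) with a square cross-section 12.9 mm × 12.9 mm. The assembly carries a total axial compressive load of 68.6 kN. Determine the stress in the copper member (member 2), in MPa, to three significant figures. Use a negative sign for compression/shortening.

-183 MPa

A_1 = 216.4 mm².
A_2 = 166.4 mm².
Equal strain + equilibrium ⇒ each member carries load in proportion to AE: A₁E₁ = 23370000 N, A₂E₂ = 18640000 N, ΣAE = 42010000 N.
σ₂ = P·E₂/ΣAE = -68600·112000/42010000 = -182.9 MPa.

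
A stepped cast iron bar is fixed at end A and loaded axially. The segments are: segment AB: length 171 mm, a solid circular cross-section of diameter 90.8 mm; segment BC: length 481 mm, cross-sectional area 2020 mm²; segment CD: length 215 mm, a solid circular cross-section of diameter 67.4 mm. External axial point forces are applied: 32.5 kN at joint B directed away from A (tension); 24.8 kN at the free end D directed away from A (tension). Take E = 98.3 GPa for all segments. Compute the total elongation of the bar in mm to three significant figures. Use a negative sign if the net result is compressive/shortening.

0.0907 mm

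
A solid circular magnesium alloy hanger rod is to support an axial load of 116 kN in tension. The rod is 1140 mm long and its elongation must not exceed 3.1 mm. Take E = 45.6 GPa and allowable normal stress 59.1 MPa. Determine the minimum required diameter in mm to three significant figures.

50.0 mm

Required area A ≥ P/σ_allow = 116000/59.1 = 1963 mm².
For a solid circular section, d ≥ √(4A/π) = 49.99 mm.
Elongation limit: A ≥ PL/(Eδ_allow) = 116000·1140/(45600·3.1) = 935.5 mm² ⇒ d ≥ 34.51 mm.
The stress limit governs.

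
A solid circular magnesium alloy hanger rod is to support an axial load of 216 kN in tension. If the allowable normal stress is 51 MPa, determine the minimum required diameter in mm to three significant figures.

73.4 mm

Required area A ≥ P/σ_allow = 216000/51 = 4235 mm².
For a solid circular section, d ≥ √(4A/π) = 73.43 mm.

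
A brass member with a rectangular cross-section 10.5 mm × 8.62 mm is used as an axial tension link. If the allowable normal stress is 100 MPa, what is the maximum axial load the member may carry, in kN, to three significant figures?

A = 90.51 mm².
P_max = σ_allow · A = 100 · 90.51 = 9051 N = 9.051 kN.

9.05 kN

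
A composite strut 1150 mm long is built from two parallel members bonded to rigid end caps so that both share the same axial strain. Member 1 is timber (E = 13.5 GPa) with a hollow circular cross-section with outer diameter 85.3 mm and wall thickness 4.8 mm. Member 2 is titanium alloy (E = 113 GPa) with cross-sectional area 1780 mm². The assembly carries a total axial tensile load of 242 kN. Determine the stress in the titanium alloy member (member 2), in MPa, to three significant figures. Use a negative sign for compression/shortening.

A_1 = 1214 mm².
Equal strain + equilibrium ⇒ each member carries load in proportion to AE: A₁E₁ = 16390000 N, A₂E₂ = 201100000 N, ΣAE = 217500000 N.
σ₂ = P·E₂/ΣAE = 242000·113000/217500000 = 125.7 MPa.

126 MPa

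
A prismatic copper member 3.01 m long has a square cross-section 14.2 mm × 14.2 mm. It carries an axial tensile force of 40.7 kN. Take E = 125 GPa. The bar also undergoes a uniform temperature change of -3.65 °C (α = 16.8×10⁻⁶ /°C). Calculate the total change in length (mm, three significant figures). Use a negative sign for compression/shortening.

4.68 mm

A = 201.6 mm².
δ_mech = NL/(AE) = 40700·3010/(201.6·125000) = 4.86 mm.
δ_thermal = αLΔT = 16.8e-6·3010·-3.65 = -0.1846 mm.
δ = δ_mech + δ_thermal = 4.676 mm.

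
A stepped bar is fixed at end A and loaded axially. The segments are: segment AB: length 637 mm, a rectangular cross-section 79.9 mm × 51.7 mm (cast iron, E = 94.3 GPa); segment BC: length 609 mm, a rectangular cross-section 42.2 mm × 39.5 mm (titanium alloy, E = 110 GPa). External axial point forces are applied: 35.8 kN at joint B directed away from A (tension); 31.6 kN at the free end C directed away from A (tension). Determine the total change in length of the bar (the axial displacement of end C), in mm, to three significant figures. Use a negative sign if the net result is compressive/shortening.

0.215 mm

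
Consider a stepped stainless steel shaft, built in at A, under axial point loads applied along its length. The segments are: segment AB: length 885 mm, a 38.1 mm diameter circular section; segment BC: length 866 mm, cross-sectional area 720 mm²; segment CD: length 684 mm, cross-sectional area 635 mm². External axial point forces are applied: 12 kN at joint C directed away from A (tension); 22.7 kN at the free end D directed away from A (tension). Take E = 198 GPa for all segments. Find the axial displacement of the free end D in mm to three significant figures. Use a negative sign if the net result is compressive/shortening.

Internal axial forces (sectioning from the free end, tension +): N_CD = 22.7 kN, N_BC = 34.7 kN, N_AB = 34.7 kN.
A_AB = 1140 mm².
δ_AB = 34700·885/(1140·198000) = 0.136 mm
δ_BC = 34700·866/(720·198000) = 0.2108 mm
δ_CD = 22700·684/(635·198000) = 0.1235 mm
δ = Σδ_i = 0.4703 mm.

0.470 mm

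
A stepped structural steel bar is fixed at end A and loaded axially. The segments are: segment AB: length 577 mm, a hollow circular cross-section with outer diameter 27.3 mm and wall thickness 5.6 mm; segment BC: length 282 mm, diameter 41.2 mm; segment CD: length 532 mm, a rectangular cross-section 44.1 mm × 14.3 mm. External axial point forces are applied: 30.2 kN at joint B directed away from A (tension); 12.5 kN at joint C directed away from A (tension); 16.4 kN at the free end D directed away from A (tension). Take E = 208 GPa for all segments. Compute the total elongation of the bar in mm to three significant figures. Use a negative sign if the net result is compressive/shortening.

0.525 mm

Internal axial forces (sectioning from the free end, tension +): N_CD = 16.4 kN, N_BC = 28.9 kN, N_AB = 59.1 kN.
A_AB = 381.8 mm².
A_BC = 1333 mm².
A_CD = 630.6 mm².
δ_AB = 59100·577/(381.8·208000) = 0.4294 mm
δ_BC = 28900·282/(1333·208000) = 0.02939 mm
δ_CD = 16400·532/(630.6·208000) = 0.06651 mm
δ = Σδ_i = 0.5253 mm.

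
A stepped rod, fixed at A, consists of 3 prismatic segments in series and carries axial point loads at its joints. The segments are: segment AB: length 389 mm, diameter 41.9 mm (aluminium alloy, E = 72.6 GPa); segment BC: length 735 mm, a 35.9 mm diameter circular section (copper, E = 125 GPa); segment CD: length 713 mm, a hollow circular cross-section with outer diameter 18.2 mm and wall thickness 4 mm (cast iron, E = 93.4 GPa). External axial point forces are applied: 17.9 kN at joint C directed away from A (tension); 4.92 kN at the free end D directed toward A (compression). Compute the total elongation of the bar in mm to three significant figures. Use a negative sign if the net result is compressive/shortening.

-0.0846 mm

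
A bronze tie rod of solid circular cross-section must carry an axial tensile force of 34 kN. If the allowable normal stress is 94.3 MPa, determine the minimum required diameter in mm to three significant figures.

Required area A ≥ P/σ_allow = 34000/94.3 = 360.6 mm².
For a solid circular section, d ≥ √(4A/π) = 21.43 mm.

21.4 mm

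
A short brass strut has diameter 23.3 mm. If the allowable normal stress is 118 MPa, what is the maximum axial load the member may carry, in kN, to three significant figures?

50.3 kN

A = 426.4 mm².
P_max = σ_allow · A = 118 · 426.4 = 50310 N = 50.31 kN.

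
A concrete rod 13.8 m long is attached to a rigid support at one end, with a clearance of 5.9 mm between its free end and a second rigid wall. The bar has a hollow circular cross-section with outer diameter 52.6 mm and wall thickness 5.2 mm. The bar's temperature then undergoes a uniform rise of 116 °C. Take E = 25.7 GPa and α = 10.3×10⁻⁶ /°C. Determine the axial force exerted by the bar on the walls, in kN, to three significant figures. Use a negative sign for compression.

-15.3 kN

Free thermal expansion αLΔT = 10.3e-6 · 13800 · 116 = 16.49 mm.
The walls engage after the gap closes; constrained expansion = 16.49 − 5.9 = 10.59 mm.
The walls impose strain ε = −(10.59)/13800 = -7.6726e-04; σ = Eε = 25700 · -7.6726e-04 = -19.72 MPa.
Wall reaction R = σ·A = -19.72·774.3 = -15270 N = -15.27 kN.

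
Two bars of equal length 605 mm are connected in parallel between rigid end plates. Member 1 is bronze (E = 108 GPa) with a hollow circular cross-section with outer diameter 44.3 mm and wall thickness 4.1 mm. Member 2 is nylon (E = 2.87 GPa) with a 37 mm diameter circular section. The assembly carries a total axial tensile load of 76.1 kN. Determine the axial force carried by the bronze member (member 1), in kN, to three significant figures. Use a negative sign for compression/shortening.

72.1 kN

A_1 = 517.8 mm².
A_2 = 1075 mm².
Equal strain + equilibrium ⇒ each member carries load in proportion to AE: A₁E₁ = 55920000 N, A₂E₂ = 3086000 N, ΣAE = 59010000 N.
F₁ = P·A₁E₁/ΣAE = 76100·55920000/59010000 = 72120 N.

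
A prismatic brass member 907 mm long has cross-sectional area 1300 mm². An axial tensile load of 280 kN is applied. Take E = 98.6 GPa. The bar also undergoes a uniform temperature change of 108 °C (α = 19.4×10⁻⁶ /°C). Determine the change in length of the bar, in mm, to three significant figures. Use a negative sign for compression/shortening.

3.88 mm

δ_mech = NL/(AE) = 280000·907/(1300·98600) = 1.981 mm.
δ_thermal = αLΔT = 19.4e-6·907·108 = 1.9 mm.
δ = δ_mech + δ_thermal = 3.882 mm.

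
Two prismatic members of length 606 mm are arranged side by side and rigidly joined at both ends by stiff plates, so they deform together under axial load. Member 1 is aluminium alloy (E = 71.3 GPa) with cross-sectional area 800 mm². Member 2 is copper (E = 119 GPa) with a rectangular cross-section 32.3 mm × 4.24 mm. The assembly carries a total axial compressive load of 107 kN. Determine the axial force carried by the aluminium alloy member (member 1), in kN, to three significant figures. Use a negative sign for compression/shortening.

A_2 = 137 mm².
Equal strain + equilibrium ⇒ each member carries load in proportion to AE: A₁E₁ = 57040000 N, A₂E₂ = 16300000 N, ΣAE = 73340000 N.
F₁ = P·A₁E₁/ΣAE = -107000·57040000/73340000 = -83220 N.

-83.2 kN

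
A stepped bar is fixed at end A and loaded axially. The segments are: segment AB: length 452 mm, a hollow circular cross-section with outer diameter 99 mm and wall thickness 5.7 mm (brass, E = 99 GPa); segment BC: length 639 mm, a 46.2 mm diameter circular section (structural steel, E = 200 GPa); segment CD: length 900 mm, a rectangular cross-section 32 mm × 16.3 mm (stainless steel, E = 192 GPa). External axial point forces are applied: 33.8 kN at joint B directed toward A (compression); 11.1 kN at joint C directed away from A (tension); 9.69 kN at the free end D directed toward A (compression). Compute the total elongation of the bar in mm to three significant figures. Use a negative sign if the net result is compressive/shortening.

Internal axial forces (sectioning from the free end, tension +): N_CD = -9.69 kN, N_BC = 1.41 kN, N_AB = -32.39 kN.
A_AB = 1671 mm².
A_BC = 1676 mm².
A_CD = 521.6 mm².
δ_AB = -32390·452/(1671·99000) = -0.08851 mm
δ_BC = 1410·639/(1676·200000) = 0.002687 mm
δ_CD = -9690·900/(521.6·192000) = -0.08708 mm
δ = Σδ_i = -0.1729 mm.

-0.173 mm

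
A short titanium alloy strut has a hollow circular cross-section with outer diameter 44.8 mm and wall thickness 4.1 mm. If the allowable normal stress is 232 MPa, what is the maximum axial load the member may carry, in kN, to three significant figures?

A = 524.2 mm².
P_max = σ_allow · A = 232 · 524.2 = 121600 N = 121.6 kN.

122 kN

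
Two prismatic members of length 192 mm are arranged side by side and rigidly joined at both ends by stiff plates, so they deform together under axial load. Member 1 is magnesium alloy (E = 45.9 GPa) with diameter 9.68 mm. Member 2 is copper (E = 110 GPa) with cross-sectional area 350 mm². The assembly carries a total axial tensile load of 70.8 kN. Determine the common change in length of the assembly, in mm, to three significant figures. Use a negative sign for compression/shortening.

0.325 mm

A_1 = 73.59 mm².
Equal strain + equilibrium ⇒ each member carries load in proportion to AE: A₁E₁ = 3378000 N, A₂E₂ = 38500000 N, ΣAE = 41880000 N.
δ = PL/ΣAE = 70800·192/41880000 = 0.3246 mm.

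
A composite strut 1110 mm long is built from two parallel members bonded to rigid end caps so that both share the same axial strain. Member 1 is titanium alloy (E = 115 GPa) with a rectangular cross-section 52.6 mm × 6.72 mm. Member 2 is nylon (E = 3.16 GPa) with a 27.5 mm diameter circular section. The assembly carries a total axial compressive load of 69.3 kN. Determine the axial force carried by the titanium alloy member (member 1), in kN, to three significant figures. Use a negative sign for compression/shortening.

-66.2 kN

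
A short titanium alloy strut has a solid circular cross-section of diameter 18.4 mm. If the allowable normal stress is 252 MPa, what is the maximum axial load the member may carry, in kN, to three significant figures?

A = 265.9 mm².
P_max = σ_allow · A = 252 · 265.9 = 67010 N = 67.01 kN.

67.0 kN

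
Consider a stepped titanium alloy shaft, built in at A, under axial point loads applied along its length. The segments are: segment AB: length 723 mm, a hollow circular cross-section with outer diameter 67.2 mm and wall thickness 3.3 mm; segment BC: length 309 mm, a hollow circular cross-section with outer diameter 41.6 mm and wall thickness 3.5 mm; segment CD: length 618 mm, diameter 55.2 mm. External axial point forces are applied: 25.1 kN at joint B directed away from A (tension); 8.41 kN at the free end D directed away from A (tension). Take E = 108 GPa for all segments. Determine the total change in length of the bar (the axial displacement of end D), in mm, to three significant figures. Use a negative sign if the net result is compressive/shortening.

0.416 mm

Internal axial forces (sectioning from the free end, tension +): N_CD = 8.41 kN, N_BC = 8.41 kN, N_AB = 33.51 kN.
A_AB = 662.5 mm².
A_BC = 418.9 mm².
A_CD = 2393 mm².
δ_AB = 33510·723/(662.5·108000) = 0.3386 mm
δ_BC = 8410·309/(418.9·108000) = 0.05744 mm
δ_CD = 8410·618/(2393·108000) = 0.02011 mm
δ = Σδ_i = 0.4162 mm.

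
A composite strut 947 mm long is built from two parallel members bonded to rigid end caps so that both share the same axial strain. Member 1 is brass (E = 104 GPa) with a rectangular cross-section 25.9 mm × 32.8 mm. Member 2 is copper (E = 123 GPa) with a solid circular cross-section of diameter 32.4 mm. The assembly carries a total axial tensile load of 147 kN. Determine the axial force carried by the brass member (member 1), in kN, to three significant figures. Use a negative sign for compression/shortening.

68.4 kN

A_1 = 849.5 mm².
A_2 = 824.5 mm².
Equal strain + equilibrium ⇒ each member carries load in proportion to AE: A₁E₁ = 88350000 N, A₂E₂ = 101400000 N, ΣAE = 189800000 N.
F₁ = P·A₁E₁/ΣAE = 147000·88350000/189800000 = 68440 N.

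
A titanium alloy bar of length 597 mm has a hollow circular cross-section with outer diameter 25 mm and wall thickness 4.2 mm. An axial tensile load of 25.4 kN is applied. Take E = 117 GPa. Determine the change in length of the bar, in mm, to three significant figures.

0.472 mm

A = 274.4 mm².
δ_mech = NL/(AE) = 25400·597/(274.4·117000) = 0.4722 mm.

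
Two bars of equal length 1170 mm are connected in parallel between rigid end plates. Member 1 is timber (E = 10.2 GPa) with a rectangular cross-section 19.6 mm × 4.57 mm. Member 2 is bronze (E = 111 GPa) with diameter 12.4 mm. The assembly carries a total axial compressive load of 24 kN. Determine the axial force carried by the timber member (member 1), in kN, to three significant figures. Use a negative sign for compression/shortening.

-1.53 kN

A_1 = 89.57 mm².
A_2 = 120.8 mm².
Equal strain + equilibrium ⇒ each member carries load in proportion to AE: A₁E₁ = 913600 N, A₂E₂ = 13400000 N, ΣAE = 14320000 N.
F₁ = P·A₁E₁/ΣAE = -24000·913600/14320000 = -1531 N.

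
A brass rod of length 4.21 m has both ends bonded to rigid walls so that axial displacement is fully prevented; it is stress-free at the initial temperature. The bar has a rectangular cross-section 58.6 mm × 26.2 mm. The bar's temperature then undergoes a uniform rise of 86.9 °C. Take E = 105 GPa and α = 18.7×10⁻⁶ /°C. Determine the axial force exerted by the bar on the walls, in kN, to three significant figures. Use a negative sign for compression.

-262 kN

Free thermal expansion αLΔT = 18.7e-6 · 4210 · 86.9 = 6.841 mm.
The walls impose strain ε = −(6.841)/4210 = -1.6250e-03; σ = Eε = 105000 · -1.6250e-03 = -170.6 MPa.
Wall reaction R = σ·A = -170.6·1535 = -262000 N = -262 kN.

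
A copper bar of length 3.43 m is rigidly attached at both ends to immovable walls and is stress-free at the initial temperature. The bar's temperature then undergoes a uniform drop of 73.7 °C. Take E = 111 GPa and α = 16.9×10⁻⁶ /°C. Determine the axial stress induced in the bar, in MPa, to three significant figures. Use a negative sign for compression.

Free thermal expansion αLΔT = 16.9e-6 · 3430 · -73.7 = -4.272 mm.
The walls impose strain ε = −(-4.272)/3430 = 1.2455e-03; σ = Eε = 111000 · 1.2455e-03 = 138.3 MPa.

138 MPa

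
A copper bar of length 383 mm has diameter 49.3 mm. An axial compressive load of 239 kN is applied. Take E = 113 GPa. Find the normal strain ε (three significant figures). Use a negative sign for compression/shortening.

A = 1909 mm².
σ = N/A = -125.2 MPa; ε = σ/E = -125.2/113000 = -1.108e-03.

-0.00111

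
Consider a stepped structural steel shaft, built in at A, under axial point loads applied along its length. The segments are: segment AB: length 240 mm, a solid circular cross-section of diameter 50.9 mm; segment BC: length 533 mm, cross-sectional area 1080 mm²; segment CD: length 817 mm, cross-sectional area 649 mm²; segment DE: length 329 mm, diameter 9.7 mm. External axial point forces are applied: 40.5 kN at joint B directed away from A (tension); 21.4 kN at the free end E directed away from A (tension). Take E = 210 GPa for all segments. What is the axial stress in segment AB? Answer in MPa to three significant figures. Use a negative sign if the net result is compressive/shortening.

Internal axial forces (sectioning from the free end, tension +): N_DE = 21.4 kN, N_CD = 21.4 kN, N_BC = 21.4 kN, N_AB = 61.9 kN.
A_AB = 2035 mm².
σ_AB = N_AB/A_AB = 61900/2035 = 30.42 MPa.

30.4 MPa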